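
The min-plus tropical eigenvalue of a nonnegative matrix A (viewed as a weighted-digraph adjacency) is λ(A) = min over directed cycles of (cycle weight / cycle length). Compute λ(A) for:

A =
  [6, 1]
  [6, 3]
λ(A) = 3

Enumerate directed cycles and compute their means (weight / length). Sample:
  cycle 0 → 0: weight = 6, length = 1, mean = 6/1 ≈ 6.000
  cycle 1 → 1: weight = 3, length = 1, mean = 3/1 ≈ 3.000
  cycle 0 → 1 → 0: weight = 7, length = 2, mean = 7/2 ≈ 3.500
  cycle 1 → 0 → 1: weight = 7, length = 2, mean = 7/2 ≈ 3.500
Minimum mean = 3.000, attained e.g. along the cycle 1 → 1 with weight 3 and length 1. So λ(A) = 3/1 = 3.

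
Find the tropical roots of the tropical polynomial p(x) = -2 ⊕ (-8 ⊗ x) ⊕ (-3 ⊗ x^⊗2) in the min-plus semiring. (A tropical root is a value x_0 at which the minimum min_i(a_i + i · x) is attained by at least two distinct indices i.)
Roots: {-5, 6}

Each tropical root is a break point of the lower envelope of the lines y = a_i + i · x (there are 3 lines, with slopes 0, 1, ..., 2). Only the lines that attain the minimum somewhere contribute to roots; other lines are dominated. Here the surviving (envelope) indices are i = 2, i = 1, i = 0.
Intersections between consecutive envelope lines give the roots: for adjacent envelope indices i < j the intersection is x = (a_i − a_j) / (j − i). Reading off the sorted break points: {-5, 6}.
Verification: at each break x_0, at least two indices attain the minimum of min_i(a_i + i · x_0).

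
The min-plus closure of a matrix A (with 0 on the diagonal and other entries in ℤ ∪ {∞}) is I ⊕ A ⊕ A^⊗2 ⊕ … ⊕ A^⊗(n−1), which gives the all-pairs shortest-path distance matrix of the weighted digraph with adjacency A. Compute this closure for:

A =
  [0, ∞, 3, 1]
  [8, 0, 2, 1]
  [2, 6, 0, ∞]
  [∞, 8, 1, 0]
Closure =
  [0, 8, 2, 1]
  [4, 0, 2, 1]
  [2, 6, 0, 3]
  [3, 7, 1, 0]

This is the Floyd-Warshall all-pairs shortest-path computation. For each intermediate vertex k = 0, 1, …, 3, update dist[i][j] ← min(dist[i][j], dist[i][k] + dist[k][j]). The final matrix gives, for each (i, j), the minimum total weight of any directed path from i to j (possibly empty when i = j).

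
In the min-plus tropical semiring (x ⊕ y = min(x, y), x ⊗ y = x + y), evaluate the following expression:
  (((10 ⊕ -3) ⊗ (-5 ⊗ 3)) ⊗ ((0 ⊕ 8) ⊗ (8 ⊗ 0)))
(((10 ⊕ -3) ⊗ (-5 ⊗ 3)) ⊗ ((0 ⊕ 8) ⊗ (8 ⊗ 0))) = 3

Expand innermost to outermost. Recall ⊕ takes the minimum of its arguments and ⊗ takes their sum. Working out the expression (((10 ⊕ -3) ⊗ (-5 ⊗ 3)) ⊗ ((0 ⊕ 8) ⊗ (8 ⊗ 0))) gives 3.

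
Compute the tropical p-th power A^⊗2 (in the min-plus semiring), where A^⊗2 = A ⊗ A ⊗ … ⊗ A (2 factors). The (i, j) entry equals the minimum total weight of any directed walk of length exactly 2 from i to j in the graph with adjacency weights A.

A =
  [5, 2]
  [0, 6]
A^⊗2 =
  [2, 7]
  [5, 2]

Each entry (A^⊗2)_ij equals the minimum over all length-2 walks i = v_0 → v_1 → … → v_2 = j of Σ_t A[v_t][v_{t+1}]. For example, for (i, j) = (0, 1) we minimise over 2 possible intermediate vertex sequences; the minimum is 7, attained along the walk 0 → 0 → 1.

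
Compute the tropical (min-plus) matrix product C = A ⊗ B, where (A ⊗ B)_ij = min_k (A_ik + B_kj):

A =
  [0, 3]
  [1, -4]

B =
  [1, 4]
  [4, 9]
A ⊗ B =
  [1, 4]
  [0, 5]

Apply the min-plus product entry-by-entry:
  C[0][0] = min over k of (A[0][0] + B[0][0] = 0 + 1 = 1, A[0][1] + B[1][0] = 3 + 4 = 7) = 1 (attained at k = 0)
  C[0][1] = min over k of (A[0][0] + B[0][1] = 0 + 4 = 4, A[0][1] + B[1][1] = 3 + 9 = 12) = 4 (attained at k = 0)
  C[1][0] = min over k of (A[1][0] + B[0][0] = 1 + 1 = 2, A[1][1] + B[1][0] = -4 + 4 = 0) = 0 (attained at k = 1)
  C[1][1] = min over k of (A[1][0] + B[0][1] = 1 + 4 = 5, A[1][1] + B[1][1] = -4 + 9 = 5) = 5 (attained at k = 0)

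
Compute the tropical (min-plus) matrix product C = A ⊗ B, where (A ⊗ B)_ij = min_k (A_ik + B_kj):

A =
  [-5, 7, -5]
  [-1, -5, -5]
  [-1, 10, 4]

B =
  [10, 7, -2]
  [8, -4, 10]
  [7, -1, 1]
A ⊗ B =
  [2, -6, -7]
  [2, -9, -4]
  [9, 3, -3]

Apply the min-plus product entry-by-entry:
  C[0][0] = min over k of (A[0][0] + B[0][0] = -5 + 10 = 5, A[0][1] + B[1][0] = 7 + 8 = 15, A[0][2] + B[2][0] = -5 + 7 = 2) = 2 (attained at k = 2)
  C[0][1] = min over k of (A[0][0] + B[0][1] = -5 + 7 = 2, A[0][1] + B[1][1] = 7 + -4 = 3, A[0][2] + B[2][1] = -5 + -1 = -6) = -6 (attained at k = 2)
  C[0][2] = min over k of (A[0][0] + B[0][2] = -5 + -2 = -7, A[0][1] + B[1][2] = 7 + 10 = 17, A[0][2] + B[2][2] = -5 + 1 = -4) = -7 (attained at k = 0)
  C[1][0] = min over k of (A[1][0] + B[0][0] = -1 + 10 = 9, A[1][1] + B[1][0] = -5 + 8 = 3, A[1][2] + B[2][0] = -5 + 7 = 2) = 2 (attained at k = 2)
  C[1][1] = min over k of (A[1][0] + B[0][1] = -1 + 7 = 6, A[1][1] + B[1][1] = -5 + -4 = -9, A[1][2] + B[2][1] = -5 + -1 = -6) = -9 (attained at k = 1)
  C[1][2] = min over k of (A[1][0] + B[0][2] = -1 + -2 = -3, A[1][1] + B[1][2] = -5 + 10 = 5, A[1][2] + B[2][2] = -5 + 1 = -4) = -4 (attained at k = 2)
  C[2][0] = min over k of (A[2][0] + B[0][0] = -1 + 10 = 9, A[2][1] + B[1][0] = 10 + 8 = 18, A[2][2] + B[2][0] = 4 + 7 = 11) = 9 (attained at k = 0)
  C[2][1] = min over k of (A[2][0] + B[0][1] = -1 + 7 = 6, A[2][1] + B[1][1] = 10 + -4 = 6, A[2][2] + B[2][1] = 4 + -1 = 3) = 3 (attained at k = 2)
  C[2][2] = min over k of (A[2][0] + B[0][2] = -1 + -2 = -3, A[2][1] + B[1][2] = 10 + 10 = 20, A[2][2] + B[2][2] = 4 + 1 = 5) = -3 (attained at k = 0)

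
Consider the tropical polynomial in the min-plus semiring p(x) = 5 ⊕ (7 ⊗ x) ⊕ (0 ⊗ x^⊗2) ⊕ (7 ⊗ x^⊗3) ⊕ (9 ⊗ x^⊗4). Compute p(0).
p(0) = 0

A tropical monomial a ⊗ x^⊗i evaluates to a + i · x. Evaluating each term at x = 0:
  Term 0 contributes 5 + 0 · 0 = 5
  Term 1 contributes 7 + 1 · 0 = 7
  Term 2 contributes 0 + 2 · 0 = 0
  Term 3 contributes 7 + 3 · 0 = 7
  Term 4 contributes 9 + 4 · 0 = 9
p(0) = ⊕ of these = min[5, 7, 0, 7, 9] = 0.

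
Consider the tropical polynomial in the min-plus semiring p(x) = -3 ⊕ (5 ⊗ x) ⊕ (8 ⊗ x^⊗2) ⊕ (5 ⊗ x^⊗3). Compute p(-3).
p(-3) = -4

A tropical monomial a ⊗ x^⊗i evaluates to a + i · x. Evaluating each term at x = -3:
  Term 0 contributes -3 + 0 · -3 = -3
  Term 1 contributes 5 + 1 · -3 = 2
  Term 2 contributes 8 + 2 · -3 = 2
  Term 3 contributes 5 + 3 · -3 = -4
p(-3) = ⊕ of these = min[-3, 2, 2, -4] = -4.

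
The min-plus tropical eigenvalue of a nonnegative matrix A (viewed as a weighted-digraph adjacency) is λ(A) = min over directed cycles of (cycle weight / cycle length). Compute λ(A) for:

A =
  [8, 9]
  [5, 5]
λ(A) = 5

Enumerate directed cycles and compute their means (weight / length). Sample:
  cycle 0 → 0: weight = 8, length = 1, mean = 8/1 ≈ 8.000
  cycle 1 → 1: weight = 5, length = 1, mean = 5/1 ≈ 5.000
  cycle 0 → 1 → 0: weight = 14, length = 2, mean = 14/2 ≈ 7.000
  cycle 1 → 0 → 1: weight = 14, length = 2, mean = 14/2 ≈ 7.000
Minimum mean = 5.000, attained e.g. along the cycle 1 → 1 with weight 5 and length 1. So λ(A) = 5/1 = 5.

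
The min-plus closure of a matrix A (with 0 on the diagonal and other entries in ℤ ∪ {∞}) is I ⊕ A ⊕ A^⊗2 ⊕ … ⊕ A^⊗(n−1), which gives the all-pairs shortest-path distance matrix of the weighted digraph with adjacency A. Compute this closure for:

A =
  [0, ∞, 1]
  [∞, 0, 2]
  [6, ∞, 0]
Closure =
  [0, ∞, 1]
  [8, 0, 2]
  [6, ∞, 0]

This is the Floyd-Warshall all-pairs shortest-path computation. For each intermediate vertex k = 0, 1, …, 2, update dist[i][j] ← min(dist[i][j], dist[i][k] + dist[k][j]). The final matrix gives, for each (i, j), the minimum total weight of any directed path from i to j (possibly empty when i = j).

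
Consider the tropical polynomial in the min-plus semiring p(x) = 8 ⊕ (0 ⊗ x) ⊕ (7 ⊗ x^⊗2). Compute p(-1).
p(-1) = -1

A tropical monomial a ⊗ x^⊗i evaluates to a + i · x. Evaluating each term at x = -1:
  Term 0 contributes 8 + 0 · -1 = 8
  Term 1 contributes 0 + 1 · -1 = -1
  Term 2 contributes 7 + 2 · -1 = 5
p(-1) = ⊕ of these = min[8, -1, 5] = -1.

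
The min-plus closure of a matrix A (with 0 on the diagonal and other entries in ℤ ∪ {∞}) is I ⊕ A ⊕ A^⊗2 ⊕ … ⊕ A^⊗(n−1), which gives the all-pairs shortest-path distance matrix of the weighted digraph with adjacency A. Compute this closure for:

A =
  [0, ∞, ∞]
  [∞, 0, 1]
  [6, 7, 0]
Closure =
  [0, ∞, ∞]
  [7, 0, 1]
  [6, 7, 0]

This is the Floyd-Warshall all-pairs shortest-path computation. For each intermediate vertex k = 0, 1, …, 2, update dist[i][j] ← min(dist[i][j], dist[i][k] + dist[k][j]). The final matrix gives, for each (i, j), the minimum total weight of any directed path from i to j (possibly empty when i = j).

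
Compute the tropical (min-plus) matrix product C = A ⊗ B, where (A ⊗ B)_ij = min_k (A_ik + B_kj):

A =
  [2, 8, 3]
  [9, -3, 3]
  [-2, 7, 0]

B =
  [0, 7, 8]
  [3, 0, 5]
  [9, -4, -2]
A ⊗ B =
  [2, -1, 1]
  [0, -3, 1]
  [-2, -4, -2]

Apply the min-plus product entry-by-entry:
  C[0][0] = min over k of (A[0][0] + B[0][0] = 2 + 0 = 2, A[0][1] + B[1][0] = 8 + 3 = 11, A[0][2] + B[2][0] = 3 + 9 = 12) = 2 (attained at k = 0)
  C[0][1] = min over k of (A[0][0] + B[0][1] = 2 + 7 = 9, A[0][1] + B[1][1] = 8 + 0 = 8, A[0][2] + B[2][1] = 3 + -4 = -1) = -1 (attained at k = 2)
  C[0][2] = min over k of (A[0][0] + B[0][2] = 2 + 8 = 10, A[0][1] + B[1][2] = 8 + 5 = 13, A[0][2] + B[2][2] = 3 + -2 = 1) = 1 (attained at k = 2)
  C[1][0] = min over k of (A[1][0] + B[0][0] = 9 + 0 = 9, A[1][1] + B[1][0] = -3 + 3 = 0, A[1][2] + B[2][0] = 3 + 9 = 12) = 0 (attained at k = 1)
  C[1][1] = min over k of (A[1][0] + B[0][1] = 9 + 7 = 16, A[1][1] + B[1][1] = -3 + 0 = -3, A[1][2] + B[2][1] = 3 + -4 = -1) = -3 (attained at k = 1)
  C[1][2] = min over k of (A[1][0] + B[0][2] = 9 + 8 = 17, A[1][1] + B[1][2] = -3 + 5 = 2, A[1][2] + B[2][2] = 3 + -2 = 1) = 1 (attained at k = 2)
  C[2][0] = min over k of (A[2][0] + B[0][0] = -2 + 0 = -2, A[2][1] + B[1][0] = 7 + 3 = 10, A[2][2] + B[2][0] = 0 + 9 = 9) = -2 (attained at k = 0)
  C[2][1] = min over k of (A[2][0] + B[0][1] = -2 + 7 = 5, A[2][1] + B[1][1] = 7 + 0 = 7, A[2][2] + B[2][1] = 0 + -4 = -4) = -4 (attained at k = 2)
  C[2][2] = min over k of (A[2][0] + B[0][2] = -2 + 8 = 6, A[2][1] + B[1][2] = 7 + 5 = 12, A[2][2] + B[2][2] = 0 + -2 = -2) = -2 (attained at k = 2)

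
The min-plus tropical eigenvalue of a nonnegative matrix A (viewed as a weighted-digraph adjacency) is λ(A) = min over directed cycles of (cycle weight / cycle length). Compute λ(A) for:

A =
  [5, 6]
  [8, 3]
λ(A) = 3

Enumerate directed cycles and compute their means (weight / length). Sample:
  cycle 0 → 0: weight = 5, length = 1, mean = 5/1 ≈ 5.000
  cycle 1 → 1: weight = 3, length = 1, mean = 3/1 ≈ 3.000
  cycle 0 → 1 → 0: weight = 14, length = 2, mean = 14/2 ≈ 7.000
  cycle 1 → 0 → 1: weight = 14, length = 2, mean = 14/2 ≈ 7.000
Minimum mean = 3.000, attained e.g. along the cycle 1 → 1 with weight 3 and length 1. So λ(A) = 3/1 = 3.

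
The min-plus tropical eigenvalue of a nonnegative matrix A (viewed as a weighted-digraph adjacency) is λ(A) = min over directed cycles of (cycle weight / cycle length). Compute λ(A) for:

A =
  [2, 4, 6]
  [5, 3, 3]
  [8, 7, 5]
λ(A) = 2

Enumerate directed cycles and compute their means (weight / length). Sample:
  cycle 0 → 0: weight = 2, length = 1, mean = 2/1 ≈ 2.000
  cycle 1 → 1: weight = 3, length = 1, mean = 3/1 ≈ 3.000
  cycle 2 → 2: weight = 5, length = 1, mean = 5/1 ≈ 5.000
  cycle 0 → 1 → 0: weight = 9, length = 2, mean = 9/2 ≈ 4.500
  cycle 0 → 2 → 0: weight = 14, length = 2, mean = 14/2 ≈ 7.000
  cycle 1 → 0 → 1: weight = 9, length = 2, mean = 9/2 ≈ 4.500
Minimum mean = 2.000, attained e.g. along the cycle 0 → 0 with weight 2 and length 1. So λ(A) = 2/1 = 2.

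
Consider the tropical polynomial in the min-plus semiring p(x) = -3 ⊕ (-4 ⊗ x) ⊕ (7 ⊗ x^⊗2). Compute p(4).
p(4) = -3

A tropical monomial a ⊗ x^⊗i evaluates to a + i · x. Evaluating each term at x = 4:
  Term 0 contributes -3 + 0 · 4 = -3
  Term 1 contributes -4 + 1 · 4 = 0
  Term 2 contributes 7 + 2 · 4 = 15
p(4) = ⊕ of these = min[-3, 0, 15] = -3.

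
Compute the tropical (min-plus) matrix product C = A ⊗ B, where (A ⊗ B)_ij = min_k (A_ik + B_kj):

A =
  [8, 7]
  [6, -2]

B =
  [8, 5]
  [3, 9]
A ⊗ B =
  [10, 13]
  [1, 7]

Apply the min-plus product entry-by-entry:
  C[0][0] = min over k of (A[0][0] + B[0][0] = 8 + 8 = 16, A[0][1] + B[1][0] = 7 + 3 = 10) = 10 (attained at k = 1)
  C[0][1] = min over k of (A[0][0] + B[0][1] = 8 + 5 = 13, A[0][1] + B[1][1] = 7 + 9 = 16) = 13 (attained at k = 0)
  C[1][0] = min over k of (A[1][0] + B[0][0] = 6 + 8 = 14, A[1][1] + B[1][0] = -2 + 3 = 1) = 1 (attained at k = 1)
  C[1][1] = min over k of (A[1][0] + B[0][1] = 6 + 5 = 11, A[1][1] + B[1][1] = -2 + 9 = 7) = 7 (attained at k = 1)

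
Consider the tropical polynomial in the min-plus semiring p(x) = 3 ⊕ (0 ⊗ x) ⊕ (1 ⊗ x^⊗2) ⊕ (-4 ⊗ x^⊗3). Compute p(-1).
p(-1) = -7

A tropical monomial a ⊗ x^⊗i evaluates to a + i · x. Evaluating each term at x = -1:
  Term 0 contributes 3 + 0 · -1 = 3
  Term 1 contributes 0 + 1 · -1 = -1
  Term 2 contributes 1 + 2 · -1 = -1
  Term 3 contributes -4 + 3 · -1 = -7
p(-1) = ⊕ of these = min[3, -1, -1, -7] = -7.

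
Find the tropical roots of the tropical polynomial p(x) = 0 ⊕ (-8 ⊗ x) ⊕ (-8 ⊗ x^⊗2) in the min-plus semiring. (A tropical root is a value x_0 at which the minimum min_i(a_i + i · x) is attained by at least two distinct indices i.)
Roots: {0, 8}

Each tropical root is a break point of the lower envelope of the lines y = a_i + i · x (there are 3 lines, with slopes 0, 1, ..., 2). Only the lines that attain the minimum somewhere contribute to roots; other lines are dominated. Here the surviving (envelope) indices are i = 2, i = 1, i = 0.
Intersections between consecutive envelope lines give the roots: for adjacent envelope indices i < j the intersection is x = (a_i − a_j) / (j − i). Reading off the sorted break points: {0, 8}.
Verification: at each break x_0, at least two indices attain the minimum of min_i(a_i + i · x_0).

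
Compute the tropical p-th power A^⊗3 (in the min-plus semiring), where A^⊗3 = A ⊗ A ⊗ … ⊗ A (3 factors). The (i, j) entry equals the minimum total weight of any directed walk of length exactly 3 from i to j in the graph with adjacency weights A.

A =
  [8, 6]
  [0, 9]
A^⊗3 =
  [14, 12]
  [6, 14]

Each entry (A^⊗3)_ij equals the minimum over all length-3 walks i = v_0 → v_1 → … → v_3 = j of Σ_t A[v_t][v_{t+1}]. For example, for (i, j) = (0, 1) we minimise over 4 possible intermediate vertex sequences; the minimum is 12, attained along the walk 0 → 1 → 0 → 1.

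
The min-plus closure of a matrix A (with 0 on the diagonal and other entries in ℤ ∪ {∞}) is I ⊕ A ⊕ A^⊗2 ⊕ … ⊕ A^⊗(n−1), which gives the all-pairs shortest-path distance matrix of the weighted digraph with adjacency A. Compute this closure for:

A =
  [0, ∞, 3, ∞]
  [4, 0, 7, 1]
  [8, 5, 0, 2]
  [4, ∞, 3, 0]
Closure =
  [0, 8, 3, 5]
  [4, 0, 4, 1]
  [6, 5, 0, 2]
  [4, 8, 3, 0]

This is the Floyd-Warshall all-pairs shortest-path computation. For each intermediate vertex k = 0, 1, …, 3, update dist[i][j] ← min(dist[i][j], dist[i][k] + dist[k][j]). The final matrix gives, for each (i, j), the minimum total weight of any directed path from i to j (possibly empty when i = j).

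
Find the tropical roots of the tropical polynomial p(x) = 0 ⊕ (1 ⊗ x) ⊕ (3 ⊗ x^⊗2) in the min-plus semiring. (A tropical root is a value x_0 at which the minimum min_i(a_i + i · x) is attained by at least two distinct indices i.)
Roots: {-2, -1}

Each tropical root is a break point of the lower envelope of the lines y = a_i + i · x (there are 3 lines, with slopes 0, 1, ..., 2). Only the lines that attain the minimum somewhere contribute to roots; other lines are dominated. Here the surviving (envelope) indices are i = 2, i = 1, i = 0.
Intersections between consecutive envelope lines give the roots: for adjacent envelope indices i < j the intersection is x = (a_i − a_j) / (j − i). Reading off the sorted break points: {-2, -1}.
Verification: at each break x_0, at least two indices attain the minimum of min_i(a_i + i · x_0).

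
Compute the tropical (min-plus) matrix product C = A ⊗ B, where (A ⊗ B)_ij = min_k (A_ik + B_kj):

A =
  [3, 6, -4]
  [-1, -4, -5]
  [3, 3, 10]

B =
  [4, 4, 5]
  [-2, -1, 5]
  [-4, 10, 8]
A ⊗ B =
  [-8, 5, 4]
  [-9, -5, 1]
  [1, 2, 8]

Apply the min-plus product entry-by-entry:
  C[0][0] = min over k of (A[0][0] + B[0][0] = 3 + 4 = 7, A[0][1] + B[1][0] = 6 + -2 = 4, A[0][2] + B[2][0] = -4 + -4 = -8) = -8 (attained at k = 2)
  C[0][1] = min over k of (A[0][0] + B[0][1] = 3 + 4 = 7, A[0][1] + B[1][1] = 6 + -1 = 5, A[0][2] + B[2][1] = -4 + 10 = 6) = 5 (attained at k = 1)
  C[0][2] = min over k of (A[0][0] + B[0][2] = 3 + 5 = 8, A[0][1] + B[1][2] = 6 + 5 = 11, A[0][2] + B[2][2] = -4 + 8 = 4) = 4 (attained at k = 2)
  C[1][0] = min over k of (A[1][0] + B[0][0] = -1 + 4 = 3, A[1][1] + B[1][0] = -4 + -2 = -6, A[1][2] + B[2][0] = -5 + -4 = -9) = -9 (attained at k = 2)
  C[1][1] = min over k of (A[1][0] + B[0][1] = -1 + 4 = 3, A[1][1] + B[1][1] = -4 + -1 = -5, A[1][2] + B[2][1] = -5 + 10 = 5) = -5 (attained at k = 1)
  C[1][2] = min over k of (A[1][0] + B[0][2] = -1 + 5 = 4, A[1][1] + B[1][2] = -4 + 5 = 1, A[1][2] + B[2][2] = -5 + 8 = 3) = 1 (attained at k = 1)
  C[2][0] = min over k of (A[2][0] + B[0][0] = 3 + 4 = 7, A[2][1] + B[1][0] = 3 + -2 = 1, A[2][2] + B[2][0] = 10 + -4 = 6) = 1 (attained at k = 1)
  C[2][1] = min over k of (A[2][0] + B[0][1] = 3 + 4 = 7, A[2][1] + B[1][1] = 3 + -1 = 2, A[2][2] + B[2][1] = 10 + 10 = 20) = 2 (attained at k = 1)
  C[2][2] = min over k of (A[2][0] + B[0][2] = 3 + 5 = 8, A[2][1] + B[1][2] = 3 + 5 = 8, A[2][2] + B[2][2] = 10 + 8 = 18) = 8 (attained at k = 0)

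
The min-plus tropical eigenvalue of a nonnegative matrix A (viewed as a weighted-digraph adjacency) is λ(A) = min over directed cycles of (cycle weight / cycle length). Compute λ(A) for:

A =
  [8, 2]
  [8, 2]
λ(A) = 2

Enumerate directed cycles and compute their means (weight / length). Sample:
  cycle 0 → 0: weight = 8, length = 1, mean = 8/1 ≈ 8.000
  cycle 1 → 1: weight = 2, length = 1, mean = 2/1 ≈ 2.000
  cycle 0 → 1 → 0: weight = 10, length = 2, mean = 10/2 ≈ 5.000
  cycle 1 → 0 → 1: weight = 10, length = 2, mean = 10/2 ≈ 5.000
Minimum mean = 2.000, attained e.g. along the cycle 1 → 1 with weight 2 and length 1. So λ(A) = 2/1 = 2.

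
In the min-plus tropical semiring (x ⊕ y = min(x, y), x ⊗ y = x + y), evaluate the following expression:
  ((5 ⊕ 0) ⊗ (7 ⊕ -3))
((5 ⊕ 0) ⊗ (7 ⊕ -3)) = -3

Expand innermost to outermost. Recall ⊕ takes the minimum of its arguments and ⊗ takes their sum. Working out the expression ((5 ⊕ 0) ⊗ (7 ⊕ -3)) gives -3.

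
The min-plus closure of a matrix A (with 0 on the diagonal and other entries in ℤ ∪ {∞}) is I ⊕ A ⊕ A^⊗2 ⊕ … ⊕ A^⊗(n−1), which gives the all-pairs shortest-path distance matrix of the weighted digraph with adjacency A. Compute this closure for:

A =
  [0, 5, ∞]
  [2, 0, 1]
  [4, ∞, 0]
Closure =
  [0, 5, 6]
  [2, 0, 1]
  [4, 9, 0]

This is the Floyd-Warshall all-pairs shortest-path computation. For each intermediate vertex k = 0, 1, …, 2, update dist[i][j] ← min(dist[i][j], dist[i][k] + dist[k][j]). The final matrix gives, for each (i, j), the minimum total weight of any directed path from i to j (possibly empty when i = j).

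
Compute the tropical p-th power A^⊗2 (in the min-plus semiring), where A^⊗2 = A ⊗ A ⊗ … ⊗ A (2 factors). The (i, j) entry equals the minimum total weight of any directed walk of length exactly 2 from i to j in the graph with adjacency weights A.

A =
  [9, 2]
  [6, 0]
A^⊗2 =
  [8, 2]
  [6, 0]

Each entry (A^⊗2)_ij equals the minimum over all length-2 walks i = v_0 → v_1 → … → v_2 = j of Σ_t A[v_t][v_{t+1}]. For example, for (i, j) = (0, 1) we minimise over 2 possible intermediate vertex sequences; the minimum is 2, attained along the walk 0 → 1 → 1.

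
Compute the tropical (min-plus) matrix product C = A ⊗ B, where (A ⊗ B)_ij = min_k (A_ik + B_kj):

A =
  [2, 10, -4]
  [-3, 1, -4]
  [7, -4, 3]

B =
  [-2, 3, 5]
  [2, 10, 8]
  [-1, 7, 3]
A ⊗ B =
  [-5, 3, -1]
  [-5, 0, -1]
  [-2, 6, 4]

Apply the min-plus product entry-by-entry:
  C[0][0] = min over k of (A[0][0] + B[0][0] = 2 + -2 = 0, A[0][1] + B[1][0] = 10 + 2 = 12, A[0][2] + B[2][0] = -4 + -1 = -5) = -5 (attained at k = 2)
  C[0][1] = min over k of (A[0][0] + B[0][1] = 2 + 3 = 5, A[0][1] + B[1][1] = 10 + 10 = 20, A[0][2] + B[2][1] = -4 + 7 = 3) = 3 (attained at k = 2)
  C[0][2] = min over k of (A[0][0] + B[0][2] = 2 + 5 = 7, A[0][1] + B[1][2] = 10 + 8 = 18, A[0][2] + B[2][2] = -4 + 3 = -1) = -1 (attained at k = 2)
  C[1][0] = min over k of (A[1][0] + B[0][0] = -3 + -2 = -5, A[1][1] + B[1][0] = 1 + 2 = 3, A[1][2] + B[2][0] = -4 + -1 = -5) = -5 (attained at k = 0)
  C[1][1] = min over k of (A[1][0] + B[0][1] = -3 + 3 = 0, A[1][1] + B[1][1] = 1 + 10 = 11, A[1][2] + B[2][1] = -4 + 7 = 3) = 0 (attained at k = 0)
  C[1][2] = min over k of (A[1][0] + B[0][2] = -3 + 5 = 2, A[1][1] + B[1][2] = 1 + 8 = 9, A[1][2] + B[2][2] = -4 + 3 = -1) = -1 (attained at k = 2)
  C[2][0] = min over k of (A[2][0] + B[0][0] = 7 + -2 = 5, A[2][1] + B[1][0] = -4 + 2 = -2, A[2][2] + B[2][0] = 3 + -1 = 2) = -2 (attained at k = 1)
  C[2][1] = min over k of (A[2][0] + B[0][1] = 7 + 3 = 10, A[2][1] + B[1][1] = -4 + 10 = 6, A[2][2] + B[2][1] = 3 + 7 = 10) = 6 (attained at k = 1)
  C[2][2] = min over k of (A[2][0] + B[0][2] = 7 + 5 = 12, A[2][1] + B[1][2] = -4 + 8 = 4, A[2][2] + B[2][2] = 3 + 3 = 6) = 4 (attained at k = 1)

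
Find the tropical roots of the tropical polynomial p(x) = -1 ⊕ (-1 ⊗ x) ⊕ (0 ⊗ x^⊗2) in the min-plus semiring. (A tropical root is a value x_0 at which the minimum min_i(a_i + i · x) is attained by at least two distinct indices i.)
Roots: {-1, 0}

Each tropical root is a break point of the lower envelope of the lines y = a_i + i · x (there are 3 lines, with slopes 0, 1, ..., 2). Only the lines that attain the minimum somewhere contribute to roots; other lines are dominated. Here the surviving (envelope) indices are i = 2, i = 1, i = 0.
Intersections between consecutive envelope lines give the roots: for adjacent envelope indices i < j the intersection is x = (a_i − a_j) / (j − i). Reading off the sorted break points: {-1, 0}.
Verification: at each break x_0, at least two indices attain the minimum of min_i(a_i + i · x_0).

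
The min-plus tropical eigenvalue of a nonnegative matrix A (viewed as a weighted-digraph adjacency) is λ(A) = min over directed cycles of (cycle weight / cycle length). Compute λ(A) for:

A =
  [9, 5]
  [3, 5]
λ(A) = 4

Enumerate directed cycles and compute their means (weight / length). Sample:
  cycle 0 → 0: weight = 9, length = 1, mean = 9/1 ≈ 9.000
  cycle 1 → 1: weight = 5, length = 1, mean = 5/1 ≈ 5.000
  cycle 0 → 1 → 0: weight = 8, length = 2, mean = 8/2 ≈ 4.000
  cycle 1 → 0 → 1: weight = 8, length = 2, mean = 8/2 ≈ 4.000
Minimum mean = 4.000, attained e.g. along the cycle 0 → 1 → 0 with weight 8 and length 2. So λ(A) = 8/2 = 4.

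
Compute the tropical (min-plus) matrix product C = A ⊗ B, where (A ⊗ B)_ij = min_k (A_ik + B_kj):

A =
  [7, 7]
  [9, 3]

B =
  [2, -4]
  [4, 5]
A ⊗ B =
  [9, 3]
  [7, 5]

Apply the min-plus product entry-by-entry:
  C[0][0] = min over k of (A[0][0] + B[0][0] = 7 + 2 = 9, A[0][1] + B[1][0] = 7 + 4 = 11) = 9 (attained at k = 0)
  C[0][1] = min over k of (A[0][0] + B[0][1] = 7 + -4 = 3, A[0][1] + B[1][1] = 7 + 5 = 12) = 3 (attained at k = 0)
  C[1][0] = min over k of (A[1][0] + B[0][0] = 9 + 2 = 11, A[1][1] + B[1][0] = 3 + 4 = 7) = 7 (attained at k = 1)
  C[1][1] = min over k of (A[1][0] + B[0][1] = 9 + -4 = 5, A[1][1] + B[1][1] = 3 + 5 = 8) = 5 (attained at k = 0)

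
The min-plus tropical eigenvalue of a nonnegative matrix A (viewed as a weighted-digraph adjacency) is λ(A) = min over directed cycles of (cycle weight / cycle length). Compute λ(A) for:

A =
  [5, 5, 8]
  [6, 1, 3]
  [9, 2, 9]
λ(A) = 1

Enumerate directed cycles and compute their means (weight / length). Sample:
  cycle 0 → 0: weight = 5, length = 1, mean = 5/1 ≈ 5.000
  cycle 1 → 1: weight = 1, length = 1, mean = 1/1 ≈ 1.000
  cycle 2 → 2: weight = 9, length = 1, mean = 9/1 ≈ 9.000
  cycle 0 → 1 → 0: weight = 11, length = 2, mean = 11/2 ≈ 5.500
  cycle 0 → 2 → 0: weight = 17, length = 2, mean = 17/2 ≈ 8.500
  cycle 1 → 0 → 1: weight = 11, length = 2, mean = 11/2 ≈ 5.500
Minimum mean = 1.000, attained e.g. along the cycle 1 → 1 with weight 1 and length 1. So λ(A) = 1/1 = 1.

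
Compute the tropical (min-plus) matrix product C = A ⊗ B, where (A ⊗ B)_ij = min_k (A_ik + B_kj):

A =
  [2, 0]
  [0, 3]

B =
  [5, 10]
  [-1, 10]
A ⊗ B =
  [-1, 10]
  [2, 10]

Apply the min-plus product entry-by-entry:
  C[0][0] = min over k of (A[0][0] + B[0][0] = 2 + 5 = 7, A[0][1] + B[1][0] = 0 + -1 = -1) = -1 (attained at k = 1)
  C[0][1] = min over k of (A[0][0] + B[0][1] = 2 + 10 = 12, A[0][1] + B[1][1] = 0 + 10 = 10) = 10 (attained at k = 1)
  C[1][0] = min over k of (A[1][0] + B[0][0] = 0 + 5 = 5, A[1][1] + B[1][0] = 3 + -1 = 2) = 2 (attained at k = 1)
  C[1][1] = min over k of (A[1][0] + B[0][1] = 0 + 10 = 10, A[1][1] + B[1][1] = 3 + 10 = 13) = 10 (attained at k = 0)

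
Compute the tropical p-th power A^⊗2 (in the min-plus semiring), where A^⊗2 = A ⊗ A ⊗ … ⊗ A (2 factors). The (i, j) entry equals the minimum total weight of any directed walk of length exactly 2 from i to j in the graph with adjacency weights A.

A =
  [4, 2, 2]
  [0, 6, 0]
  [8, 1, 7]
A^⊗2 =
  [2, 3, 2]
  [4, 1, 2]
  [1, 7, 1]

Each entry (A^⊗2)_ij equals the minimum over all length-2 walks i = v_0 → v_1 → … → v_2 = j of Σ_t A[v_t][v_{t+1}]. For example, for (i, j) = (0, 2) we minimise over 3 possible intermediate vertex sequences; the minimum is 2, attained along the walk 0 → 1 → 2.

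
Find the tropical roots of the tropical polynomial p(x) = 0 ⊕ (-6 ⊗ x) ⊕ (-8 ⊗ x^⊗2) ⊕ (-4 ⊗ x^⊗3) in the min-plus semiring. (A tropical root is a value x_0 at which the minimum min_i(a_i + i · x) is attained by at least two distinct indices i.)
Roots: {-4, 2, 6}

Each tropical root is a break point of the lower envelope of the lines y = a_i + i · x (there are 4 lines, with slopes 0, 1, ..., 3). Only the lines that attain the minimum somewhere contribute to roots; other lines are dominated. Here the surviving (envelope) indices are i = 3, i = 2, i = 1, i = 0.
Intersections between consecutive envelope lines give the roots: for adjacent envelope indices i < j the intersection is x = (a_i − a_j) / (j − i). Reading off the sorted break points: {-4, 2, 6}.
Verification: at each break x_0, at least two indices attain the minimum of min_i(a_i + i · x_0).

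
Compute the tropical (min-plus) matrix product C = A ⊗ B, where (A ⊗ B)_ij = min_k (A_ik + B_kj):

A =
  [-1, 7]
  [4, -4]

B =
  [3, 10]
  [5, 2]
A ⊗ B =
  [2, 9]
  [1, -2]

Apply the min-plus product entry-by-entry:
  C[0][0] = min over k of (A[0][0] + B[0][0] = -1 + 3 = 2, A[0][1] + B[1][0] = 7 + 5 = 12) = 2 (attained at k = 0)
  C[0][1] = min over k of (A[0][0] + B[0][1] = -1 + 10 = 9, A[0][1] + B[1][1] = 7 + 2 = 9) = 9 (attained at k = 0)
  C[1][0] = min over k of (A[1][0] + B[0][0] = 4 + 3 = 7, A[1][1] + B[1][0] = -4 + 5 = 1) = 1 (attained at k = 1)
  C[1][1] = min over k of (A[1][0] + B[0][1] = 4 + 10 = 14, A[1][1] + B[1][1] = -4 + 2 = -2) = -2 (attained at k = 1)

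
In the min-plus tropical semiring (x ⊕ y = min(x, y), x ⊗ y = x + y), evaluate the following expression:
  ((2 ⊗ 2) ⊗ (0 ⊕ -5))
((2 ⊗ 2) ⊗ (0 ⊕ -5)) = -1

Expand innermost to outermost. Recall ⊕ takes the minimum of its arguments and ⊗ takes their sum. Working out the expression ((2 ⊗ 2) ⊗ (0 ⊕ -5)) gives -1.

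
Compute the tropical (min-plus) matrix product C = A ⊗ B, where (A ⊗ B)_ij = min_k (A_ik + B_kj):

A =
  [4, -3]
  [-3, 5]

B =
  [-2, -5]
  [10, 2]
A ⊗ B =
  [2, -1]
  [-5, -8]

Apply the min-plus product entry-by-entry:
  C[0][0] = min over k of (A[0][0] + B[0][0] = 4 + -2 = 2, A[0][1] + B[1][0] = -3 + 10 = 7) = 2 (attained at k = 0)
  C[0][1] = min over k of (A[0][0] + B[0][1] = 4 + -5 = -1, A[0][1] + B[1][1] = -3 + 2 = -1) = -1 (attained at k = 0)
  C[1][0] = min over k of (A[1][0] + B[0][0] = -3 + -2 = -5, A[1][1] + B[1][0] = 5 + 10 = 15) = -5 (attained at k = 0)
  C[1][1] = min over k of (A[1][0] + B[0][1] = -3 + -5 = -8, A[1][1] + B[1][1] = 5 + 2 = 7) = -8 (attained at k = 0)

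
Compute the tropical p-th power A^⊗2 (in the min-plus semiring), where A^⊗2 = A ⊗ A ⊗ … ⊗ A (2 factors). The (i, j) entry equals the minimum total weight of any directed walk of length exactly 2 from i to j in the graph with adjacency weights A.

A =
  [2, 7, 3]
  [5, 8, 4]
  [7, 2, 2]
A^⊗2 =
  [4, 5, 5]
  [7, 6, 6]
  [7, 4, 4]

Each entry (A^⊗2)_ij equals the minimum over all length-2 walks i = v_0 → v_1 → … → v_2 = j of Σ_t A[v_t][v_{t+1}]. For example, for (i, j) = (0, 2) we minimise over 3 possible intermediate vertex sequences; the minimum is 5, attained along the walk 0 → 0 → 2.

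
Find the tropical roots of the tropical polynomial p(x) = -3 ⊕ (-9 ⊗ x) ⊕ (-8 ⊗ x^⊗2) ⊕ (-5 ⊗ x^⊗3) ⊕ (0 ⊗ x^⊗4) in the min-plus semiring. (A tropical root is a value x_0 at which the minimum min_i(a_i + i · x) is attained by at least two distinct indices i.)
Roots: {-5, -3, -1, 6}

Each tropical root is a break point of the lower envelope of the lines y = a_i + i · x (there are 5 lines, with slopes 0, 1, ..., 4). Only the lines that attain the minimum somewhere contribute to roots; other lines are dominated. Here the surviving (envelope) indices are i = 4, i = 3, i = 2, i = 1, i = 0.
Intersections between consecutive envelope lines give the roots: for adjacent envelope indices i < j the intersection is x = (a_i − a_j) / (j − i). Reading off the sorted break points: {-5, -3, -1, 6}.
Verification: at each break x_0, at least two indices attain the minimum of min_i(a_i + i · x_0).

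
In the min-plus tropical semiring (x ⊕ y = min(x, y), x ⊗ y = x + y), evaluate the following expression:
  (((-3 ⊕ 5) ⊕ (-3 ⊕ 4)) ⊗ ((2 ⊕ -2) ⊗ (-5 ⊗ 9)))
(((-3 ⊕ 5) ⊕ (-3 ⊕ 4)) ⊗ ((2 ⊕ -2) ⊗ (-5 ⊗ 9))) = -1

Expand innermost to outermost. Recall ⊕ takes the minimum of its arguments and ⊗ takes their sum. Working out the expression (((-3 ⊕ 5) ⊕ (-3 ⊕ 4)) ⊗ ((2 ⊕ -2) ⊗ (-5 ⊗ 9))) gives -1.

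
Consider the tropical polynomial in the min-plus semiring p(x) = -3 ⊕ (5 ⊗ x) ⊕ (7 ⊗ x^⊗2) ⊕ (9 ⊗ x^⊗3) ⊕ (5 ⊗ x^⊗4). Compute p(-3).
p(-3) = -7

A tropical monomial a ⊗ x^⊗i evaluates to a + i · x. Evaluating each term at x = -3:
  Term 0 contributes -3 + 0 · -3 = -3
  Term 1 contributes 5 + 1 · -3 = 2
  Term 2 contributes 7 + 2 · -3 = 1
  Term 3 contributes 9 + 3 · -3 = 0
  Term 4 contributes 5 + 4 · -3 = -7
p(-3) = ⊕ of these = min[-3, 2, 1, 0, -7] = -7.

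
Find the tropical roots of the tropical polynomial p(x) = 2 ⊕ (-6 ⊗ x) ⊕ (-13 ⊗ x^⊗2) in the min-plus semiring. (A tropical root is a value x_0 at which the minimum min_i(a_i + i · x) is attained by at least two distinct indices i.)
Roots: {7, 8}

Each tropical root is a break point of the lower envelope of the lines y = a_i + i · x (there are 3 lines, with slopes 0, 1, ..., 2). Only the lines that attain the minimum somewhere contribute to roots; other lines are dominated. Here the surviving (envelope) indices are i = 2, i = 1, i = 0.
Intersections between consecutive envelope lines give the roots: for adjacent envelope indices i < j the intersection is x = (a_i − a_j) / (j − i). Reading off the sorted break points: {7, 8}.
Verification: at each break x_0, at least two indices attain the minimum of min_i(a_i + i · x_0).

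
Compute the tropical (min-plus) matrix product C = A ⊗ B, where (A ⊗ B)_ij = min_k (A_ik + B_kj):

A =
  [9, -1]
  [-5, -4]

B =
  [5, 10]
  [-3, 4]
A ⊗ B =
  [-4, 3]
  [-7, 0]

Apply the min-plus product entry-by-entry:
  C[0][0] = min over k of (A[0][0] + B[0][0] = 9 + 5 = 14, A[0][1] + B[1][0] = -1 + -3 = -4) = -4 (attained at k = 1)
  C[0][1] = min over k of (A[0][0] + B[0][1] = 9 + 10 = 19, A[0][1] + B[1][1] = -1 + 4 = 3) = 3 (attained at k = 1)
  C[1][0] = min over k of (A[1][0] + B[0][0] = -5 + 5 = 0, A[1][1] + B[1][0] = -4 + -3 = -7) = -7 (attained at k = 1)
  C[1][1] = min over k of (A[1][0] + B[0][1] = -5 + 10 = 5, A[1][1] + B[1][1] = -4 + 4 = 0) = 0 (attained at k = 1)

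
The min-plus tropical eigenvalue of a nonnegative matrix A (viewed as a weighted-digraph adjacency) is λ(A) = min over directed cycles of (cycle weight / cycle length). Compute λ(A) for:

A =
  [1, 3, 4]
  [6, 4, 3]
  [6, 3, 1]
λ(A) = 1

Enumerate directed cycles and compute their means (weight / length). Sample:
  cycle 0 → 0: weight = 1, length = 1, mean = 1/1 ≈ 1.000
  cycle 1 → 1: weight = 4, length = 1, mean = 4/1 ≈ 4.000
  cycle 2 → 2: weight = 1, length = 1, mean = 1/1 ≈ 1.000
  cycle 0 → 1 → 0: weight = 9, length = 2, mean = 9/2 ≈ 4.500
  cycle 0 → 2 → 0: weight = 10, length = 2, mean = 10/2 ≈ 5.000
  cycle 1 → 0 → 1: weight = 9, length = 2, mean = 9/2 ≈ 4.500
Minimum mean = 1.000, attained e.g. along the cycle 0 → 0 with weight 1 and length 1. So λ(A) = 1/1 = 1.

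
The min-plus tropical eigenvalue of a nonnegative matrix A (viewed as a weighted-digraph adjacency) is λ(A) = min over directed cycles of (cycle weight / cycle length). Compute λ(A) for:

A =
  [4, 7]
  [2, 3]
λ(A) = 3

Enumerate directed cycles and compute their means (weight / length). Sample:
  cycle 0 → 0: weight = 4, length = 1, mean = 4/1 ≈ 4.000
  cycle 1 → 1: weight = 3, length = 1, mean = 3/1 ≈ 3.000
  cycle 0 → 1 → 0: weight = 9, length = 2, mean = 9/2 ≈ 4.500
  cycle 1 → 0 → 1: weight = 9, length = 2, mean = 9/2 ≈ 4.500
Minimum mean = 3.000, attained e.g. along the cycle 1 → 1 with weight 3 and length 1. So λ(A) = 3/1 = 3.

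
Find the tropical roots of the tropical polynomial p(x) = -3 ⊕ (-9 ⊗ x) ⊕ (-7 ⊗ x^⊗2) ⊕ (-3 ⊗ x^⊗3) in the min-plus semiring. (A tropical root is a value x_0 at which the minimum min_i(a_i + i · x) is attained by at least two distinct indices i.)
Roots: {-4, -2, 6}

Each tropical root is a break point of the lower envelope of the lines y = a_i + i · x (there are 4 lines, with slopes 0, 1, ..., 3). Only the lines that attain the minimum somewhere contribute to roots; other lines are dominated. Here the surviving (envelope) indices are i = 3, i = 2, i = 1, i = 0.
Intersections between consecutive envelope lines give the roots: for adjacent envelope indices i < j the intersection is x = (a_i − a_j) / (j − i). Reading off the sorted break points: {-4, -2, 6}.
Verification: at each break x_0, at least two indices attain the minimum of min_i(a_i + i · x_0).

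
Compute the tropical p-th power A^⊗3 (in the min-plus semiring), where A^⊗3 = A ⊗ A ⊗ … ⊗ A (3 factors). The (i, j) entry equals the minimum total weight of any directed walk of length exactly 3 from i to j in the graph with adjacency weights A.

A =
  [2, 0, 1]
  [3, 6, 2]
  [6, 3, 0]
A^⊗3 =
  [5, 3, 1]
  [6, 5, 2]
  [6, 3, 0]

Each entry (A^⊗3)_ij equals the minimum over all length-3 walks i = v_0 → v_1 → … → v_3 = j of Σ_t A[v_t][v_{t+1}]. For example, for (i, j) = (0, 2) we minimise over 9 possible intermediate vertex sequences; the minimum is 1, attained along the walk 0 → 2 → 2 → 2.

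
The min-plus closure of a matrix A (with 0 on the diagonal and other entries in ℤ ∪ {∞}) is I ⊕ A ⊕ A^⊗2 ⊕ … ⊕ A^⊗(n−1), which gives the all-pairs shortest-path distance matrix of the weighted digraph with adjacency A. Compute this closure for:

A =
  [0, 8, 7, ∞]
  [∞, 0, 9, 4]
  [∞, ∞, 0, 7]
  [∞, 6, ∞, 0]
Closure =
  [0, 8, 7, 12]
  [∞, 0, 9, 4]
  [∞, 13, 0, 7]
  [∞, 6, 15, 0]

This is the Floyd-Warshall all-pairs shortest-path computation. For each intermediate vertex k = 0, 1, …, 3, update dist[i][j] ← min(dist[i][j], dist[i][k] + dist[k][j]). The final matrix gives, for each (i, j), the minimum total weight of any directed path from i to j (possibly empty when i = j).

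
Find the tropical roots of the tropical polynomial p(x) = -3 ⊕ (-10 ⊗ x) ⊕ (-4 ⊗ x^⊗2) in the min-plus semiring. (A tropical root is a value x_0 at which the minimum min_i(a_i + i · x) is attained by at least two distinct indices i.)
Roots: {-6, 7}

Each tropical root is a break point of the lower envelope of the lines y = a_i + i · x (there are 3 lines, with slopes 0, 1, ..., 2). Only the lines that attain the minimum somewhere contribute to roots; other lines are dominated. Here the surviving (envelope) indices are i = 2, i = 1, i = 0.
Intersections between consecutive envelope lines give the roots: for adjacent envelope indices i < j the intersection is x = (a_i − a_j) / (j − i). Reading off the sorted break points: {-6, 7}.
Verification: at each break x_0, at least two indices attain the minimum of min_i(a_i + i · x_0).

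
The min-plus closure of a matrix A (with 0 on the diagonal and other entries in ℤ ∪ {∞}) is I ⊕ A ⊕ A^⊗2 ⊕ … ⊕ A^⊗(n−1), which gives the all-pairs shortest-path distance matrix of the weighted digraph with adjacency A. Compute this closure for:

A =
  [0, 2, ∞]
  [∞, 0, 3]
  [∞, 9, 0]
Closure =
  [0, 2, 5]
  [∞, 0, 3]
  [∞, 9, 0]

This is the Floyd-Warshall all-pairs shortest-path computation. For each intermediate vertex k = 0, 1, …, 2, update dist[i][j] ← min(dist[i][j], dist[i][k] + dist[k][j]). The final matrix gives, for each (i, j), the minimum total weight of any directed path from i to j (possibly empty when i = j).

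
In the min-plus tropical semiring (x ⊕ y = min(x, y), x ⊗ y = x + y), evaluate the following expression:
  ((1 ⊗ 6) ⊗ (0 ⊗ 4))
((1 ⊗ 6) ⊗ (0 ⊗ 4)) = 11

Expand innermost to outermost. Recall ⊕ takes the minimum of its arguments and ⊗ takes their sum. Working out the expression ((1 ⊗ 6) ⊗ (0 ⊗ 4)) gives 11.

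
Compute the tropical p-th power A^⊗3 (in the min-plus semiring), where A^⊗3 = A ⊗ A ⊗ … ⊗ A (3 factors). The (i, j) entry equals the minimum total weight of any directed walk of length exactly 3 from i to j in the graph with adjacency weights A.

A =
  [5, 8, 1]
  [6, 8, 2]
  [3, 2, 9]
A^⊗3 =
  [9, 8, 5]
  [10, 9, 6]
  [7, 6, 9]

Each entry (A^⊗3)_ij equals the minimum over all length-3 walks i = v_0 → v_1 → … → v_3 = j of Σ_t A[v_t][v_{t+1}]. For example, for (i, j) = (0, 2) we minimise over 9 possible intermediate vertex sequences; the minimum is 5, attained along the walk 0 → 2 → 0 → 2.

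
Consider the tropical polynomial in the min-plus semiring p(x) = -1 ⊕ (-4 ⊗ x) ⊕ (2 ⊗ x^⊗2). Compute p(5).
p(5) = -1

A tropical monomial a ⊗ x^⊗i evaluates to a + i · x. Evaluating each term at x = 5:
  Term 0 contributes -1 + 0 · 5 = -1
  Term 1 contributes -4 + 1 · 5 = 1
  Term 2 contributes 2 + 2 · 5 = 12
p(5) = ⊕ of these = min[-1, 1, 12] = -1.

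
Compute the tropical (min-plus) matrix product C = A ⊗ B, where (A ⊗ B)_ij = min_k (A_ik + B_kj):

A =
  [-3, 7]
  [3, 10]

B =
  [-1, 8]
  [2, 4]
A ⊗ B =
  [-4, 5]
  [2, 11]

Apply the min-plus product entry-by-entry:
  C[0][0] = min over k of (A[0][0] + B[0][0] = -3 + -1 = -4, A[0][1] + B[1][0] = 7 + 2 = 9) = -4 (attained at k = 0)
  C[0][1] = min over k of (A[0][0] + B[0][1] = -3 + 8 = 5, A[0][1] + B[1][1] = 7 + 4 = 11) = 5 (attained at k = 0)
  C[1][0] = min over k of (A[1][0] + B[0][0] = 3 + -1 = 2, A[1][1] + B[1][0] = 10 + 2 = 12) = 2 (attained at k = 0)
  C[1][1] = min over k of (A[1][0] + B[0][1] = 3 + 8 = 11, A[1][1] + B[1][1] = 10 + 4 = 14) = 11 (attained at k = 0)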